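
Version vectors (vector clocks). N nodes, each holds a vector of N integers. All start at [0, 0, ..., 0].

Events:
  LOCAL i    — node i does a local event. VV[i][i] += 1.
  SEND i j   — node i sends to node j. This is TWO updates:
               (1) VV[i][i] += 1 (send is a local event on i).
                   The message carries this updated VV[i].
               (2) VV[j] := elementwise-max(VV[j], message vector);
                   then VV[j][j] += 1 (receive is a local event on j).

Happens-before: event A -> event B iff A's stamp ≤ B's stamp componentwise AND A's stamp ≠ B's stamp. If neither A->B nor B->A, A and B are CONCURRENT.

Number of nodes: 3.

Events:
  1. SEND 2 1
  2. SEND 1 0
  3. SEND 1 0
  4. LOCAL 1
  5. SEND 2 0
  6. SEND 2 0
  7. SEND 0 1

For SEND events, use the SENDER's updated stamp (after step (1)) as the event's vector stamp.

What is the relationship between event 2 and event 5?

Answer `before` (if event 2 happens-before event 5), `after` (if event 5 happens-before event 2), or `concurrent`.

Initial: VV[0]=[0, 0, 0]
Initial: VV[1]=[0, 0, 0]
Initial: VV[2]=[0, 0, 0]
Event 1: SEND 2->1: VV[2][2]++ -> VV[2]=[0, 0, 1], msg_vec=[0, 0, 1]; VV[1]=max(VV[1],msg_vec) then VV[1][1]++ -> VV[1]=[0, 1, 1]
Event 2: SEND 1->0: VV[1][1]++ -> VV[1]=[0, 2, 1], msg_vec=[0, 2, 1]; VV[0]=max(VV[0],msg_vec) then VV[0][0]++ -> VV[0]=[1, 2, 1]
Event 3: SEND 1->0: VV[1][1]++ -> VV[1]=[0, 3, 1], msg_vec=[0, 3, 1]; VV[0]=max(VV[0],msg_vec) then VV[0][0]++ -> VV[0]=[2, 3, 1]
Event 4: LOCAL 1: VV[1][1]++ -> VV[1]=[0, 4, 1]
Event 5: SEND 2->0: VV[2][2]++ -> VV[2]=[0, 0, 2], msg_vec=[0, 0, 2]; VV[0]=max(VV[0],msg_vec) then VV[0][0]++ -> VV[0]=[3, 3, 2]
Event 6: SEND 2->0: VV[2][2]++ -> VV[2]=[0, 0, 3], msg_vec=[0, 0, 3]; VV[0]=max(VV[0],msg_vec) then VV[0][0]++ -> VV[0]=[4, 3, 3]
Event 7: SEND 0->1: VV[0][0]++ -> VV[0]=[5, 3, 3], msg_vec=[5, 3, 3]; VV[1]=max(VV[1],msg_vec) then VV[1][1]++ -> VV[1]=[5, 5, 3]
Event 2 stamp: [0, 2, 1]
Event 5 stamp: [0, 0, 2]
[0, 2, 1] <= [0, 0, 2]? False
[0, 0, 2] <= [0, 2, 1]? False
Relation: concurrent

Answer: concurrent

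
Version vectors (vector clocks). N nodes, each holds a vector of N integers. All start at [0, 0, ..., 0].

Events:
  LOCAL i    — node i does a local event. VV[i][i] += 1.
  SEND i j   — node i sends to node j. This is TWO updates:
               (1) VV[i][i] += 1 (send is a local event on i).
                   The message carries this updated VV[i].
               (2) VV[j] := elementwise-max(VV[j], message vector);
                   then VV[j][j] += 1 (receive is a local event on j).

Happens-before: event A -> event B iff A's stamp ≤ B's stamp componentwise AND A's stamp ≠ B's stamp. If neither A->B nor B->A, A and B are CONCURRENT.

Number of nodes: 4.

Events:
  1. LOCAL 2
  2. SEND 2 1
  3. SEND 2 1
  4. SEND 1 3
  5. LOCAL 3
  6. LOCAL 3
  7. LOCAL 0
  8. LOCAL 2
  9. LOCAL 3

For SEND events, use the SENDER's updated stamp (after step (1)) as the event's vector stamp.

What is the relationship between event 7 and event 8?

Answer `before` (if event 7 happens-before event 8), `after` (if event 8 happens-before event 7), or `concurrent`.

Answer: concurrent

Derivation:
Initial: VV[0]=[0, 0, 0, 0]
Initial: VV[1]=[0, 0, 0, 0]
Initial: VV[2]=[0, 0, 0, 0]
Initial: VV[3]=[0, 0, 0, 0]
Event 1: LOCAL 2: VV[2][2]++ -> VV[2]=[0, 0, 1, 0]
Event 2: SEND 2->1: VV[2][2]++ -> VV[2]=[0, 0, 2, 0], msg_vec=[0, 0, 2, 0]; VV[1]=max(VV[1],msg_vec) then VV[1][1]++ -> VV[1]=[0, 1, 2, 0]
Event 3: SEND 2->1: VV[2][2]++ -> VV[2]=[0, 0, 3, 0], msg_vec=[0, 0, 3, 0]; VV[1]=max(VV[1],msg_vec) then VV[1][1]++ -> VV[1]=[0, 2, 3, 0]
Event 4: SEND 1->3: VV[1][1]++ -> VV[1]=[0, 3, 3, 0], msg_vec=[0, 3, 3, 0]; VV[3]=max(VV[3],msg_vec) then VV[3][3]++ -> VV[3]=[0, 3, 3, 1]
Event 5: LOCAL 3: VV[3][3]++ -> VV[3]=[0, 3, 3, 2]
Event 6: LOCAL 3: VV[3][3]++ -> VV[3]=[0, 3, 3, 3]
Event 7: LOCAL 0: VV[0][0]++ -> VV[0]=[1, 0, 0, 0]
Event 8: LOCAL 2: VV[2][2]++ -> VV[2]=[0, 0, 4, 0]
Event 9: LOCAL 3: VV[3][3]++ -> VV[3]=[0, 3, 3, 4]
Event 7 stamp: [1, 0, 0, 0]
Event 8 stamp: [0, 0, 4, 0]
[1, 0, 0, 0] <= [0, 0, 4, 0]? False
[0, 0, 4, 0] <= [1, 0, 0, 0]? False
Relation: concurrent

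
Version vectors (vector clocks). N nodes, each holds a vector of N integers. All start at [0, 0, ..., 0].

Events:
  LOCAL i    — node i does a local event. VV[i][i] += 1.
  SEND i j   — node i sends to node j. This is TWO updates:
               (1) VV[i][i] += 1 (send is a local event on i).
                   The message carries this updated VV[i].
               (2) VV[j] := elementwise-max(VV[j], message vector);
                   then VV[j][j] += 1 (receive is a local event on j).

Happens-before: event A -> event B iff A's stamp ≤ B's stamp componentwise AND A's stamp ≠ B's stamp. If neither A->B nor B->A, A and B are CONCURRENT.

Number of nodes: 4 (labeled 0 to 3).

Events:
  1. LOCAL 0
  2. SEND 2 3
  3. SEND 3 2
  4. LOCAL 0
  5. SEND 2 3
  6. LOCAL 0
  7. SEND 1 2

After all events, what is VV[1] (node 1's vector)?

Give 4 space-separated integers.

Answer: 0 1 0 0

Derivation:
Initial: VV[0]=[0, 0, 0, 0]
Initial: VV[1]=[0, 0, 0, 0]
Initial: VV[2]=[0, 0, 0, 0]
Initial: VV[3]=[0, 0, 0, 0]
Event 1: LOCAL 0: VV[0][0]++ -> VV[0]=[1, 0, 0, 0]
Event 2: SEND 2->3: VV[2][2]++ -> VV[2]=[0, 0, 1, 0], msg_vec=[0, 0, 1, 0]; VV[3]=max(VV[3],msg_vec) then VV[3][3]++ -> VV[3]=[0, 0, 1, 1]
Event 3: SEND 3->2: VV[3][3]++ -> VV[3]=[0, 0, 1, 2], msg_vec=[0, 0, 1, 2]; VV[2]=max(VV[2],msg_vec) then VV[2][2]++ -> VV[2]=[0, 0, 2, 2]
Event 4: LOCAL 0: VV[0][0]++ -> VV[0]=[2, 0, 0, 0]
Event 5: SEND 2->3: VV[2][2]++ -> VV[2]=[0, 0, 3, 2], msg_vec=[0, 0, 3, 2]; VV[3]=max(VV[3],msg_vec) then VV[3][3]++ -> VV[3]=[0, 0, 3, 3]
Event 6: LOCAL 0: VV[0][0]++ -> VV[0]=[3, 0, 0, 0]
Event 7: SEND 1->2: VV[1][1]++ -> VV[1]=[0, 1, 0, 0], msg_vec=[0, 1, 0, 0]; VV[2]=max(VV[2],msg_vec) then VV[2][2]++ -> VV[2]=[0, 1, 4, 2]
Final vectors: VV[0]=[3, 0, 0, 0]; VV[1]=[0, 1, 0, 0]; VV[2]=[0, 1, 4, 2]; VV[3]=[0, 0, 3, 3]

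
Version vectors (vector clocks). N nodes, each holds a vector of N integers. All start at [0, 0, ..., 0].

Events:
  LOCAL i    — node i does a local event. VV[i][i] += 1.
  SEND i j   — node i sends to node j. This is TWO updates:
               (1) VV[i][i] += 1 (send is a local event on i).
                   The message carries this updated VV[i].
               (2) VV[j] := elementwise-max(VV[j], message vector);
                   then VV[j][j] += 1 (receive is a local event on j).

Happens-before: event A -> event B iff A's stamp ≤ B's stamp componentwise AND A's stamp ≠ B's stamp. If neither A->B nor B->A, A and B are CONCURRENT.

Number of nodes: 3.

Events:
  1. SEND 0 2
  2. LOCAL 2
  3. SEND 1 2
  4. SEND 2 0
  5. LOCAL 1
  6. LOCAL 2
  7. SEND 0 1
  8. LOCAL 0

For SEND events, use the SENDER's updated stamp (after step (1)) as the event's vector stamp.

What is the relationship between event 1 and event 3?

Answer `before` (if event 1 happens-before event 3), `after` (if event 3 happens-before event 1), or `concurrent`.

Answer: concurrent

Derivation:
Initial: VV[0]=[0, 0, 0]
Initial: VV[1]=[0, 0, 0]
Initial: VV[2]=[0, 0, 0]
Event 1: SEND 0->2: VV[0][0]++ -> VV[0]=[1, 0, 0], msg_vec=[1, 0, 0]; VV[2]=max(VV[2],msg_vec) then VV[2][2]++ -> VV[2]=[1, 0, 1]
Event 2: LOCAL 2: VV[2][2]++ -> VV[2]=[1, 0, 2]
Event 3: SEND 1->2: VV[1][1]++ -> VV[1]=[0, 1, 0], msg_vec=[0, 1, 0]; VV[2]=max(VV[2],msg_vec) then VV[2][2]++ -> VV[2]=[1, 1, 3]
Event 4: SEND 2->0: VV[2][2]++ -> VV[2]=[1, 1, 4], msg_vec=[1, 1, 4]; VV[0]=max(VV[0],msg_vec) then VV[0][0]++ -> VV[0]=[2, 1, 4]
Event 5: LOCAL 1: VV[1][1]++ -> VV[1]=[0, 2, 0]
Event 6: LOCAL 2: VV[2][2]++ -> VV[2]=[1, 1, 5]
Event 7: SEND 0->1: VV[0][0]++ -> VV[0]=[3, 1, 4], msg_vec=[3, 1, 4]; VV[1]=max(VV[1],msg_vec) then VV[1][1]++ -> VV[1]=[3, 3, 4]
Event 8: LOCAL 0: VV[0][0]++ -> VV[0]=[4, 1, 4]
Event 1 stamp: [1, 0, 0]
Event 3 stamp: [0, 1, 0]
[1, 0, 0] <= [0, 1, 0]? False
[0, 1, 0] <= [1, 0, 0]? False
Relation: concurrent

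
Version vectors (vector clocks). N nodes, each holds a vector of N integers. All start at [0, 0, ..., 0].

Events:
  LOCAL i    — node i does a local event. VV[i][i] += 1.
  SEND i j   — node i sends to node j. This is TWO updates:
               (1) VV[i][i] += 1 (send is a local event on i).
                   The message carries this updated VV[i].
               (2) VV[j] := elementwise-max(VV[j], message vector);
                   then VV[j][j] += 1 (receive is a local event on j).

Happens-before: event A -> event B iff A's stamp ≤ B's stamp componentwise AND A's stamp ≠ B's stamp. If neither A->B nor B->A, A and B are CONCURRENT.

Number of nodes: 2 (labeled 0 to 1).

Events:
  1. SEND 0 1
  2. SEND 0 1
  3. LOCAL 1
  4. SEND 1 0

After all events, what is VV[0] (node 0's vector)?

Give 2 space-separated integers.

Initial: VV[0]=[0, 0]
Initial: VV[1]=[0, 0]
Event 1: SEND 0->1: VV[0][0]++ -> VV[0]=[1, 0], msg_vec=[1, 0]; VV[1]=max(VV[1],msg_vec) then VV[1][1]++ -> VV[1]=[1, 1]
Event 2: SEND 0->1: VV[0][0]++ -> VV[0]=[2, 0], msg_vec=[2, 0]; VV[1]=max(VV[1],msg_vec) then VV[1][1]++ -> VV[1]=[2, 2]
Event 3: LOCAL 1: VV[1][1]++ -> VV[1]=[2, 3]
Event 4: SEND 1->0: VV[1][1]++ -> VV[1]=[2, 4], msg_vec=[2, 4]; VV[0]=max(VV[0],msg_vec) then VV[0][0]++ -> VV[0]=[3, 4]
Final vectors: VV[0]=[3, 4]; VV[1]=[2, 4]

Answer: 3 4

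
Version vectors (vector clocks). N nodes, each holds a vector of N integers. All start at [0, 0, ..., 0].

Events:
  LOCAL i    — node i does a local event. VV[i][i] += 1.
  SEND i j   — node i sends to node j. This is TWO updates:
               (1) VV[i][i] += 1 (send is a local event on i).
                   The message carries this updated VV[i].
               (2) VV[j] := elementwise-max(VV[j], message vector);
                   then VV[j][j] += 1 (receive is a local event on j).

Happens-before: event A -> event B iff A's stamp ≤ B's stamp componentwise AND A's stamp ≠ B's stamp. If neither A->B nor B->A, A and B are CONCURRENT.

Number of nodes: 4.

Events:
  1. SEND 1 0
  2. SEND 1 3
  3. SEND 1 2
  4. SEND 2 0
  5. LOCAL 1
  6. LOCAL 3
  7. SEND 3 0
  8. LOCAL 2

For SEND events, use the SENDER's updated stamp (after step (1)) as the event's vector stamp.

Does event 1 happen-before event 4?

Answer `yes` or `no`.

Answer: yes

Derivation:
Initial: VV[0]=[0, 0, 0, 0]
Initial: VV[1]=[0, 0, 0, 0]
Initial: VV[2]=[0, 0, 0, 0]
Initial: VV[3]=[0, 0, 0, 0]
Event 1: SEND 1->0: VV[1][1]++ -> VV[1]=[0, 1, 0, 0], msg_vec=[0, 1, 0, 0]; VV[0]=max(VV[0],msg_vec) then VV[0][0]++ -> VV[0]=[1, 1, 0, 0]
Event 2: SEND 1->3: VV[1][1]++ -> VV[1]=[0, 2, 0, 0], msg_vec=[0, 2, 0, 0]; VV[3]=max(VV[3],msg_vec) then VV[3][3]++ -> VV[3]=[0, 2, 0, 1]
Event 3: SEND 1->2: VV[1][1]++ -> VV[1]=[0, 3, 0, 0], msg_vec=[0, 3, 0, 0]; VV[2]=max(VV[2],msg_vec) then VV[2][2]++ -> VV[2]=[0, 3, 1, 0]
Event 4: SEND 2->0: VV[2][2]++ -> VV[2]=[0, 3, 2, 0], msg_vec=[0, 3, 2, 0]; VV[0]=max(VV[0],msg_vec) then VV[0][0]++ -> VV[0]=[2, 3, 2, 0]
Event 5: LOCAL 1: VV[1][1]++ -> VV[1]=[0, 4, 0, 0]
Event 6: LOCAL 3: VV[3][3]++ -> VV[3]=[0, 2, 0, 2]
Event 7: SEND 3->0: VV[3][3]++ -> VV[3]=[0, 2, 0, 3], msg_vec=[0, 2, 0, 3]; VV[0]=max(VV[0],msg_vec) then VV[0][0]++ -> VV[0]=[3, 3, 2, 3]
Event 8: LOCAL 2: VV[2][2]++ -> VV[2]=[0, 3, 3, 0]
Event 1 stamp: [0, 1, 0, 0]
Event 4 stamp: [0, 3, 2, 0]
[0, 1, 0, 0] <= [0, 3, 2, 0]? True. Equal? False. Happens-before: True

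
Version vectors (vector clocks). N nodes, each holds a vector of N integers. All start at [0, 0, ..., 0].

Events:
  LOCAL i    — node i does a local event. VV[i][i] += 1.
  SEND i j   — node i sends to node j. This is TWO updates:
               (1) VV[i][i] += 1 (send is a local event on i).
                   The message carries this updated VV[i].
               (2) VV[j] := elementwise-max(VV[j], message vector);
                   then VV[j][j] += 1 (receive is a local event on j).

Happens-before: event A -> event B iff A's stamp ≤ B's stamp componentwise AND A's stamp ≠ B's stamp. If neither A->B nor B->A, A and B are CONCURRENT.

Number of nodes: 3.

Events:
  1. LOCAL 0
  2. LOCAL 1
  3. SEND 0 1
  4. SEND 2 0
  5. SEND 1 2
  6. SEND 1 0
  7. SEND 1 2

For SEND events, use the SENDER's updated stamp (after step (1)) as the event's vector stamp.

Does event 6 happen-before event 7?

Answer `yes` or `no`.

Answer: yes

Derivation:
Initial: VV[0]=[0, 0, 0]
Initial: VV[1]=[0, 0, 0]
Initial: VV[2]=[0, 0, 0]
Event 1: LOCAL 0: VV[0][0]++ -> VV[0]=[1, 0, 0]
Event 2: LOCAL 1: VV[1][1]++ -> VV[1]=[0, 1, 0]
Event 3: SEND 0->1: VV[0][0]++ -> VV[0]=[2, 0, 0], msg_vec=[2, 0, 0]; VV[1]=max(VV[1],msg_vec) then VV[1][1]++ -> VV[1]=[2, 2, 0]
Event 4: SEND 2->0: VV[2][2]++ -> VV[2]=[0, 0, 1], msg_vec=[0, 0, 1]; VV[0]=max(VV[0],msg_vec) then VV[0][0]++ -> VV[0]=[3, 0, 1]
Event 5: SEND 1->2: VV[1][1]++ -> VV[1]=[2, 3, 0], msg_vec=[2, 3, 0]; VV[2]=max(VV[2],msg_vec) then VV[2][2]++ -> VV[2]=[2, 3, 2]
Event 6: SEND 1->0: VV[1][1]++ -> VV[1]=[2, 4, 0], msg_vec=[2, 4, 0]; VV[0]=max(VV[0],msg_vec) then VV[0][0]++ -> VV[0]=[4, 4, 1]
Event 7: SEND 1->2: VV[1][1]++ -> VV[1]=[2, 5, 0], msg_vec=[2, 5, 0]; VV[2]=max(VV[2],msg_vec) then VV[2][2]++ -> VV[2]=[2, 5, 3]
Event 6 stamp: [2, 4, 0]
Event 7 stamp: [2, 5, 0]
[2, 4, 0] <= [2, 5, 0]? True. Equal? False. Happens-before: True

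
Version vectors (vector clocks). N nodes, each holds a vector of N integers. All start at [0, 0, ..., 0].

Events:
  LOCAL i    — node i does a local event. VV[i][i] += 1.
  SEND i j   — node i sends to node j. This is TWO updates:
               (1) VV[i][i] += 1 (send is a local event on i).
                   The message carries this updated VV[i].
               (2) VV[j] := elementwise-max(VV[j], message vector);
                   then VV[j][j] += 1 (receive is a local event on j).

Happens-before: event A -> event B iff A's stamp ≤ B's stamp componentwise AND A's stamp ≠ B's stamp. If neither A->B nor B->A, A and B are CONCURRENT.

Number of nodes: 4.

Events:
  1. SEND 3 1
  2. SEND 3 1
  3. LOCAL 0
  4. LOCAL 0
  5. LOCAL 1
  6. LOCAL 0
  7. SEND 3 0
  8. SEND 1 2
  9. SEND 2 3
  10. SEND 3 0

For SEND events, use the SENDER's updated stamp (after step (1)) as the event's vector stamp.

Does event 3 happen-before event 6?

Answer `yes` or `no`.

Answer: yes

Derivation:
Initial: VV[0]=[0, 0, 0, 0]
Initial: VV[1]=[0, 0, 0, 0]
Initial: VV[2]=[0, 0, 0, 0]
Initial: VV[3]=[0, 0, 0, 0]
Event 1: SEND 3->1: VV[3][3]++ -> VV[3]=[0, 0, 0, 1], msg_vec=[0, 0, 0, 1]; VV[1]=max(VV[1],msg_vec) then VV[1][1]++ -> VV[1]=[0, 1, 0, 1]
Event 2: SEND 3->1: VV[3][3]++ -> VV[3]=[0, 0, 0, 2], msg_vec=[0, 0, 0, 2]; VV[1]=max(VV[1],msg_vec) then VV[1][1]++ -> VV[1]=[0, 2, 0, 2]
Event 3: LOCAL 0: VV[0][0]++ -> VV[0]=[1, 0, 0, 0]
Event 4: LOCAL 0: VV[0][0]++ -> VV[0]=[2, 0, 0, 0]
Event 5: LOCAL 1: VV[1][1]++ -> VV[1]=[0, 3, 0, 2]
Event 6: LOCAL 0: VV[0][0]++ -> VV[0]=[3, 0, 0, 0]
Event 7: SEND 3->0: VV[3][3]++ -> VV[3]=[0, 0, 0, 3], msg_vec=[0, 0, 0, 3]; VV[0]=max(VV[0],msg_vec) then VV[0][0]++ -> VV[0]=[4, 0, 0, 3]
Event 8: SEND 1->2: VV[1][1]++ -> VV[1]=[0, 4, 0, 2], msg_vec=[0, 4, 0, 2]; VV[2]=max(VV[2],msg_vec) then VV[2][2]++ -> VV[2]=[0, 4, 1, 2]
Event 9: SEND 2->3: VV[2][2]++ -> VV[2]=[0, 4, 2, 2], msg_vec=[0, 4, 2, 2]; VV[3]=max(VV[3],msg_vec) then VV[3][3]++ -> VV[3]=[0, 4, 2, 4]
Event 10: SEND 3->0: VV[3][3]++ -> VV[3]=[0, 4, 2, 5], msg_vec=[0, 4, 2, 5]; VV[0]=max(VV[0],msg_vec) then VV[0][0]++ -> VV[0]=[5, 4, 2, 5]
Event 3 stamp: [1, 0, 0, 0]
Event 6 stamp: [3, 0, 0, 0]
[1, 0, 0, 0] <= [3, 0, 0, 0]? True. Equal? False. Happens-before: True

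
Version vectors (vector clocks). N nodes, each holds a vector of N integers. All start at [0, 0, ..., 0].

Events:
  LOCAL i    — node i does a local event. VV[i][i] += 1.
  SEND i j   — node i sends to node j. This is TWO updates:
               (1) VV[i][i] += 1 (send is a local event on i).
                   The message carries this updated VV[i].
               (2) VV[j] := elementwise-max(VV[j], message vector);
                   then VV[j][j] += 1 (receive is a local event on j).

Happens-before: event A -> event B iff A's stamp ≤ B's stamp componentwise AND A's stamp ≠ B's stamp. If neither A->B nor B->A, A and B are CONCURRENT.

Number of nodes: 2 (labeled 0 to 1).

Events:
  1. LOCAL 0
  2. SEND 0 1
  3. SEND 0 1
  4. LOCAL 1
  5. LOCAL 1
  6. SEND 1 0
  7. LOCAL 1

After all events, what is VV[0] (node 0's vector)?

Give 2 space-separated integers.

Answer: 4 5

Derivation:
Initial: VV[0]=[0, 0]
Initial: VV[1]=[0, 0]
Event 1: LOCAL 0: VV[0][0]++ -> VV[0]=[1, 0]
Event 2: SEND 0->1: VV[0][0]++ -> VV[0]=[2, 0], msg_vec=[2, 0]; VV[1]=max(VV[1],msg_vec) then VV[1][1]++ -> VV[1]=[2, 1]
Event 3: SEND 0->1: VV[0][0]++ -> VV[0]=[3, 0], msg_vec=[3, 0]; VV[1]=max(VV[1],msg_vec) then VV[1][1]++ -> VV[1]=[3, 2]
Event 4: LOCAL 1: VV[1][1]++ -> VV[1]=[3, 3]
Event 5: LOCAL 1: VV[1][1]++ -> VV[1]=[3, 4]
Event 6: SEND 1->0: VV[1][1]++ -> VV[1]=[3, 5], msg_vec=[3, 5]; VV[0]=max(VV[0],msg_vec) then VV[0][0]++ -> VV[0]=[4, 5]
Event 7: LOCAL 1: VV[1][1]++ -> VV[1]=[3, 6]
Final vectors: VV[0]=[4, 5]; VV[1]=[3, 6]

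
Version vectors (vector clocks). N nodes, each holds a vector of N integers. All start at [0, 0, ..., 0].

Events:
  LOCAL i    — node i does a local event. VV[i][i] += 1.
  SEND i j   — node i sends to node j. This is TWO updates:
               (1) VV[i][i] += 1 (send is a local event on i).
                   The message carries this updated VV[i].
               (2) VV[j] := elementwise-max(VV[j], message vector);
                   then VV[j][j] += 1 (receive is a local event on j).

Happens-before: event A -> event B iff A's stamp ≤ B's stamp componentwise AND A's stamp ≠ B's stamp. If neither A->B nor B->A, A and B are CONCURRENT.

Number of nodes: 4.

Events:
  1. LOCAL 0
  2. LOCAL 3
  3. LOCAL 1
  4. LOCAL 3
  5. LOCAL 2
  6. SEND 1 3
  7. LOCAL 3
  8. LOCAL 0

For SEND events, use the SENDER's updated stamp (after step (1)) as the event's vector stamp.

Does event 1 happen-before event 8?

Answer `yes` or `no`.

Answer: yes

Derivation:
Initial: VV[0]=[0, 0, 0, 0]
Initial: VV[1]=[0, 0, 0, 0]
Initial: VV[2]=[0, 0, 0, 0]
Initial: VV[3]=[0, 0, 0, 0]
Event 1: LOCAL 0: VV[0][0]++ -> VV[0]=[1, 0, 0, 0]
Event 2: LOCAL 3: VV[3][3]++ -> VV[3]=[0, 0, 0, 1]
Event 3: LOCAL 1: VV[1][1]++ -> VV[1]=[0, 1, 0, 0]
Event 4: LOCAL 3: VV[3][3]++ -> VV[3]=[0, 0, 0, 2]
Event 5: LOCAL 2: VV[2][2]++ -> VV[2]=[0, 0, 1, 0]
Event 6: SEND 1->3: VV[1][1]++ -> VV[1]=[0, 2, 0, 0], msg_vec=[0, 2, 0, 0]; VV[3]=max(VV[3],msg_vec) then VV[3][3]++ -> VV[3]=[0, 2, 0, 3]
Event 7: LOCAL 3: VV[3][3]++ -> VV[3]=[0, 2, 0, 4]
Event 8: LOCAL 0: VV[0][0]++ -> VV[0]=[2, 0, 0, 0]
Event 1 stamp: [1, 0, 0, 0]
Event 8 stamp: [2, 0, 0, 0]
[1, 0, 0, 0] <= [2, 0, 0, 0]? True. Equal? False. Happens-before: True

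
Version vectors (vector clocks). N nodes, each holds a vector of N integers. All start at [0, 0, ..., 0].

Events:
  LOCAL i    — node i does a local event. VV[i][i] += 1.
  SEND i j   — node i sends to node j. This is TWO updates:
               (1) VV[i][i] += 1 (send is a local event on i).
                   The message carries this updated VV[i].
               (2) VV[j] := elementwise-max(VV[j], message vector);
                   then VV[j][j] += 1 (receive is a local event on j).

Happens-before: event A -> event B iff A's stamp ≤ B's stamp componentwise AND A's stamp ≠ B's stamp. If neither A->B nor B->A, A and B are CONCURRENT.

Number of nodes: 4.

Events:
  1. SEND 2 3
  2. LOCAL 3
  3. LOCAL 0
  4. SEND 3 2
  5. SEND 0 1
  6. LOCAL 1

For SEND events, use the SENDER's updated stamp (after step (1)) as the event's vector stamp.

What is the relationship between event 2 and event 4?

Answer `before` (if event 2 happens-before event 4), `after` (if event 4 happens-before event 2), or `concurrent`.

Initial: VV[0]=[0, 0, 0, 0]
Initial: VV[1]=[0, 0, 0, 0]
Initial: VV[2]=[0, 0, 0, 0]
Initial: VV[3]=[0, 0, 0, 0]
Event 1: SEND 2->3: VV[2][2]++ -> VV[2]=[0, 0, 1, 0], msg_vec=[0, 0, 1, 0]; VV[3]=max(VV[3],msg_vec) then VV[3][3]++ -> VV[3]=[0, 0, 1, 1]
Event 2: LOCAL 3: VV[3][3]++ -> VV[3]=[0, 0, 1, 2]
Event 3: LOCAL 0: VV[0][0]++ -> VV[0]=[1, 0, 0, 0]
Event 4: SEND 3->2: VV[3][3]++ -> VV[3]=[0, 0, 1, 3], msg_vec=[0, 0, 1, 3]; VV[2]=max(VV[2],msg_vec) then VV[2][2]++ -> VV[2]=[0, 0, 2, 3]
Event 5: SEND 0->1: VV[0][0]++ -> VV[0]=[2, 0, 0, 0], msg_vec=[2, 0, 0, 0]; VV[1]=max(VV[1],msg_vec) then VV[1][1]++ -> VV[1]=[2, 1, 0, 0]
Event 6: LOCAL 1: VV[1][1]++ -> VV[1]=[2, 2, 0, 0]
Event 2 stamp: [0, 0, 1, 2]
Event 4 stamp: [0, 0, 1, 3]
[0, 0, 1, 2] <= [0, 0, 1, 3]? True
[0, 0, 1, 3] <= [0, 0, 1, 2]? False
Relation: before

Answer: before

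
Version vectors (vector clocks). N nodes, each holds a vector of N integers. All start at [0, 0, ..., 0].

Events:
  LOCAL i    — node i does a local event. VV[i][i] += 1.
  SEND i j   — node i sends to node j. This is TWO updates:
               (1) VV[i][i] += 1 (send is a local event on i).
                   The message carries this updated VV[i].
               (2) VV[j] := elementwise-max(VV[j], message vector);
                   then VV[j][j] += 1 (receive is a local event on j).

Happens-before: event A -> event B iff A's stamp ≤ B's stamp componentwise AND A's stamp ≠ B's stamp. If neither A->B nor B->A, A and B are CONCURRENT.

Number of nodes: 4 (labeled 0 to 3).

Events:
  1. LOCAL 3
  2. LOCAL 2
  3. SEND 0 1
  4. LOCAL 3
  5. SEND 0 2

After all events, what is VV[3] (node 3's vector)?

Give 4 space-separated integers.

Answer: 0 0 0 2

Derivation:
Initial: VV[0]=[0, 0, 0, 0]
Initial: VV[1]=[0, 0, 0, 0]
Initial: VV[2]=[0, 0, 0, 0]
Initial: VV[3]=[0, 0, 0, 0]
Event 1: LOCAL 3: VV[3][3]++ -> VV[3]=[0, 0, 0, 1]
Event 2: LOCAL 2: VV[2][2]++ -> VV[2]=[0, 0, 1, 0]
Event 3: SEND 0->1: VV[0][0]++ -> VV[0]=[1, 0, 0, 0], msg_vec=[1, 0, 0, 0]; VV[1]=max(VV[1],msg_vec) then VV[1][1]++ -> VV[1]=[1, 1, 0, 0]
Event 4: LOCAL 3: VV[3][3]++ -> VV[3]=[0, 0, 0, 2]
Event 5: SEND 0->2: VV[0][0]++ -> VV[0]=[2, 0, 0, 0], msg_vec=[2, 0, 0, 0]; VV[2]=max(VV[2],msg_vec) then VV[2][2]++ -> VV[2]=[2, 0, 2, 0]
Final vectors: VV[0]=[2, 0, 0, 0]; VV[1]=[1, 1, 0, 0]; VV[2]=[2, 0, 2, 0]; VV[3]=[0, 0, 0, 2]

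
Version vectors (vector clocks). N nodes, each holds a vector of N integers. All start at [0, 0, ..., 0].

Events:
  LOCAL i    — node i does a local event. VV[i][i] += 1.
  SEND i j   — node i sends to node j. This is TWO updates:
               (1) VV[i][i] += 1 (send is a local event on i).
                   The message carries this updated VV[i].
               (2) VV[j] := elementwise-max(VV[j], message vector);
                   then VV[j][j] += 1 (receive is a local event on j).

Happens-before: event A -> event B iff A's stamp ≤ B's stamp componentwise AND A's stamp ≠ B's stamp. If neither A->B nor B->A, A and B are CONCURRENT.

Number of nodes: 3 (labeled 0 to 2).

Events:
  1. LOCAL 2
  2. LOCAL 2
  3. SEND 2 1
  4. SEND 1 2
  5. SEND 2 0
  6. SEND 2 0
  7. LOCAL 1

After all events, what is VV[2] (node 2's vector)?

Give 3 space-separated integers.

Initial: VV[0]=[0, 0, 0]
Initial: VV[1]=[0, 0, 0]
Initial: VV[2]=[0, 0, 0]
Event 1: LOCAL 2: VV[2][2]++ -> VV[2]=[0, 0, 1]
Event 2: LOCAL 2: VV[2][2]++ -> VV[2]=[0, 0, 2]
Event 3: SEND 2->1: VV[2][2]++ -> VV[2]=[0, 0, 3], msg_vec=[0, 0, 3]; VV[1]=max(VV[1],msg_vec) then VV[1][1]++ -> VV[1]=[0, 1, 3]
Event 4: SEND 1->2: VV[1][1]++ -> VV[1]=[0, 2, 3], msg_vec=[0, 2, 3]; VV[2]=max(VV[2],msg_vec) then VV[2][2]++ -> VV[2]=[0, 2, 4]
Event 5: SEND 2->0: VV[2][2]++ -> VV[2]=[0, 2, 5], msg_vec=[0, 2, 5]; VV[0]=max(VV[0],msg_vec) then VV[0][0]++ -> VV[0]=[1, 2, 5]
Event 6: SEND 2->0: VV[2][2]++ -> VV[2]=[0, 2, 6], msg_vec=[0, 2, 6]; VV[0]=max(VV[0],msg_vec) then VV[0][0]++ -> VV[0]=[2, 2, 6]
Event 7: LOCAL 1: VV[1][1]++ -> VV[1]=[0, 3, 3]
Final vectors: VV[0]=[2, 2, 6]; VV[1]=[0, 3, 3]; VV[2]=[0, 2, 6]

Answer: 0 2 6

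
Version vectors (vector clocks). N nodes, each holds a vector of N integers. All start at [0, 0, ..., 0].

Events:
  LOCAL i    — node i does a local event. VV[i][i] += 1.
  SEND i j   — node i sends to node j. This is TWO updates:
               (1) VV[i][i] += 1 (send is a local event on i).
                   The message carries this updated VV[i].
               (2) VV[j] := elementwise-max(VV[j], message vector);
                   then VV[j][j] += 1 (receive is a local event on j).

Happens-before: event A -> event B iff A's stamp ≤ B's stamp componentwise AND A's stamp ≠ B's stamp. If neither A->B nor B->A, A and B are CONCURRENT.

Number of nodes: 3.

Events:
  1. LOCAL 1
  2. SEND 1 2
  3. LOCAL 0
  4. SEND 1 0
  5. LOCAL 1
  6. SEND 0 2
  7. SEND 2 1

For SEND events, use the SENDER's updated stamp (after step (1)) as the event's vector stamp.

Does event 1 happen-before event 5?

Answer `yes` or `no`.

Answer: yes

Derivation:
Initial: VV[0]=[0, 0, 0]
Initial: VV[1]=[0, 0, 0]
Initial: VV[2]=[0, 0, 0]
Event 1: LOCAL 1: VV[1][1]++ -> VV[1]=[0, 1, 0]
Event 2: SEND 1->2: VV[1][1]++ -> VV[1]=[0, 2, 0], msg_vec=[0, 2, 0]; VV[2]=max(VV[2],msg_vec) then VV[2][2]++ -> VV[2]=[0, 2, 1]
Event 3: LOCAL 0: VV[0][0]++ -> VV[0]=[1, 0, 0]
Event 4: SEND 1->0: VV[1][1]++ -> VV[1]=[0, 3, 0], msg_vec=[0, 3, 0]; VV[0]=max(VV[0],msg_vec) then VV[0][0]++ -> VV[0]=[2, 3, 0]
Event 5: LOCAL 1: VV[1][1]++ -> VV[1]=[0, 4, 0]
Event 6: SEND 0->2: VV[0][0]++ -> VV[0]=[3, 3, 0], msg_vec=[3, 3, 0]; VV[2]=max(VV[2],msg_vec) then VV[2][2]++ -> VV[2]=[3, 3, 2]
Event 7: SEND 2->1: VV[2][2]++ -> VV[2]=[3, 3, 3], msg_vec=[3, 3, 3]; VV[1]=max(VV[1],msg_vec) then VV[1][1]++ -> VV[1]=[3, 5, 3]
Event 1 stamp: [0, 1, 0]
Event 5 stamp: [0, 4, 0]
[0, 1, 0] <= [0, 4, 0]? True. Equal? False. Happens-before: True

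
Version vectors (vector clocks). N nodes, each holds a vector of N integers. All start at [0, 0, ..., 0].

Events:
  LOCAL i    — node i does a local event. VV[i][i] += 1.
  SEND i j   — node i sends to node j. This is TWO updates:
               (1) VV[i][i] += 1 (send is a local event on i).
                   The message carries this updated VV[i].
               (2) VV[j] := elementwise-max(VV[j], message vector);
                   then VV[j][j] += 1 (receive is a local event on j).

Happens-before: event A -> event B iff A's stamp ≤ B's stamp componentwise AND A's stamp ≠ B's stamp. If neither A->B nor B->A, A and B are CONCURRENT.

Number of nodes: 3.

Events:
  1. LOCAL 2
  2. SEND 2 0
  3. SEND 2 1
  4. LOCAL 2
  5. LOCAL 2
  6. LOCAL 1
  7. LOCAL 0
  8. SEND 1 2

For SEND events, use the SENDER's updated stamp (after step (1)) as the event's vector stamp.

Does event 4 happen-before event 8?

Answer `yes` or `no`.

Answer: no

Derivation:
Initial: VV[0]=[0, 0, 0]
Initial: VV[1]=[0, 0, 0]
Initial: VV[2]=[0, 0, 0]
Event 1: LOCAL 2: VV[2][2]++ -> VV[2]=[0, 0, 1]
Event 2: SEND 2->0: VV[2][2]++ -> VV[2]=[0, 0, 2], msg_vec=[0, 0, 2]; VV[0]=max(VV[0],msg_vec) then VV[0][0]++ -> VV[0]=[1, 0, 2]
Event 3: SEND 2->1: VV[2][2]++ -> VV[2]=[0, 0, 3], msg_vec=[0, 0, 3]; VV[1]=max(VV[1],msg_vec) then VV[1][1]++ -> VV[1]=[0, 1, 3]
Event 4: LOCAL 2: VV[2][2]++ -> VV[2]=[0, 0, 4]
Event 5: LOCAL 2: VV[2][2]++ -> VV[2]=[0, 0, 5]
Event 6: LOCAL 1: VV[1][1]++ -> VV[1]=[0, 2, 3]
Event 7: LOCAL 0: VV[0][0]++ -> VV[0]=[2, 0, 2]
Event 8: SEND 1->2: VV[1][1]++ -> VV[1]=[0, 3, 3], msg_vec=[0, 3, 3]; VV[2]=max(VV[2],msg_vec) then VV[2][2]++ -> VV[2]=[0, 3, 6]
Event 4 stamp: [0, 0, 4]
Event 8 stamp: [0, 3, 3]
[0, 0, 4] <= [0, 3, 3]? False. Equal? False. Happens-before: False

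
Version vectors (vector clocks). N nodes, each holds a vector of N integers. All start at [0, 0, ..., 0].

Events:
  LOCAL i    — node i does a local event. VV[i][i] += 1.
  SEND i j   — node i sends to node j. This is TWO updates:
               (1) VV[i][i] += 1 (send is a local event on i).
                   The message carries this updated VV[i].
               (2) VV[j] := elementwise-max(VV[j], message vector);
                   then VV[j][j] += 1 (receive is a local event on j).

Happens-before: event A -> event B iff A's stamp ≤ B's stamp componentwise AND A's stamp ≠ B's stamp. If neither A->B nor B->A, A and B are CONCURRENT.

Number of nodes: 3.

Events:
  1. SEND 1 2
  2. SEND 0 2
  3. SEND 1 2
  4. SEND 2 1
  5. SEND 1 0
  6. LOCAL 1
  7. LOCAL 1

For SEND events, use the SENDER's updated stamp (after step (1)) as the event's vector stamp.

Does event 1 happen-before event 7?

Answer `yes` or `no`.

Answer: yes

Derivation:
Initial: VV[0]=[0, 0, 0]
Initial: VV[1]=[0, 0, 0]
Initial: VV[2]=[0, 0, 0]
Event 1: SEND 1->2: VV[1][1]++ -> VV[1]=[0, 1, 0], msg_vec=[0, 1, 0]; VV[2]=max(VV[2],msg_vec) then VV[2][2]++ -> VV[2]=[0, 1, 1]
Event 2: SEND 0->2: VV[0][0]++ -> VV[0]=[1, 0, 0], msg_vec=[1, 0, 0]; VV[2]=max(VV[2],msg_vec) then VV[2][2]++ -> VV[2]=[1, 1, 2]
Event 3: SEND 1->2: VV[1][1]++ -> VV[1]=[0, 2, 0], msg_vec=[0, 2, 0]; VV[2]=max(VV[2],msg_vec) then VV[2][2]++ -> VV[2]=[1, 2, 3]
Event 4: SEND 2->1: VV[2][2]++ -> VV[2]=[1, 2, 4], msg_vec=[1, 2, 4]; VV[1]=max(VV[1],msg_vec) then VV[1][1]++ -> VV[1]=[1, 3, 4]
Event 5: SEND 1->0: VV[1][1]++ -> VV[1]=[1, 4, 4], msg_vec=[1, 4, 4]; VV[0]=max(VV[0],msg_vec) then VV[0][0]++ -> VV[0]=[2, 4, 4]
Event 6: LOCAL 1: VV[1][1]++ -> VV[1]=[1, 5, 4]
Event 7: LOCAL 1: VV[1][1]++ -> VV[1]=[1, 6, 4]
Event 1 stamp: [0, 1, 0]
Event 7 stamp: [1, 6, 4]
[0, 1, 0] <= [1, 6, 4]? True. Equal? False. Happens-before: True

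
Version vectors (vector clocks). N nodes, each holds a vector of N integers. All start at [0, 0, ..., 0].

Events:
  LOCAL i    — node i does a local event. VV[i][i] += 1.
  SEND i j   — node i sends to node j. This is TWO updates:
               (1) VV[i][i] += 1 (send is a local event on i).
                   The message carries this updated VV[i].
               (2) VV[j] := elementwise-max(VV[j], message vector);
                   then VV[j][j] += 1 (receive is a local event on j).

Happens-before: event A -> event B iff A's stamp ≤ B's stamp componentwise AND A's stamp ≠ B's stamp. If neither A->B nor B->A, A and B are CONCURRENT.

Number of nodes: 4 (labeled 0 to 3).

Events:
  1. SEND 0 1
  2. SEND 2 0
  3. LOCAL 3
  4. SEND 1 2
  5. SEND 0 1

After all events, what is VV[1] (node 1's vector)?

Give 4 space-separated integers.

Answer: 3 3 1 0

Derivation:
Initial: VV[0]=[0, 0, 0, 0]
Initial: VV[1]=[0, 0, 0, 0]
Initial: VV[2]=[0, 0, 0, 0]
Initial: VV[3]=[0, 0, 0, 0]
Event 1: SEND 0->1: VV[0][0]++ -> VV[0]=[1, 0, 0, 0], msg_vec=[1, 0, 0, 0]; VV[1]=max(VV[1],msg_vec) then VV[1][1]++ -> VV[1]=[1, 1, 0, 0]
Event 2: SEND 2->0: VV[2][2]++ -> VV[2]=[0, 0, 1, 0], msg_vec=[0, 0, 1, 0]; VV[0]=max(VV[0],msg_vec) then VV[0][0]++ -> VV[0]=[2, 0, 1, 0]
Event 3: LOCAL 3: VV[3][3]++ -> VV[3]=[0, 0, 0, 1]
Event 4: SEND 1->2: VV[1][1]++ -> VV[1]=[1, 2, 0, 0], msg_vec=[1, 2, 0, 0]; VV[2]=max(VV[2],msg_vec) then VV[2][2]++ -> VV[2]=[1, 2, 2, 0]
Event 5: SEND 0->1: VV[0][0]++ -> VV[0]=[3, 0, 1, 0], msg_vec=[3, 0, 1, 0]; VV[1]=max(VV[1],msg_vec) then VV[1][1]++ -> VV[1]=[3, 3, 1, 0]
Final vectors: VV[0]=[3, 0, 1, 0]; VV[1]=[3, 3, 1, 0]; VV[2]=[1, 2, 2, 0]; VV[3]=[0, 0, 0, 1]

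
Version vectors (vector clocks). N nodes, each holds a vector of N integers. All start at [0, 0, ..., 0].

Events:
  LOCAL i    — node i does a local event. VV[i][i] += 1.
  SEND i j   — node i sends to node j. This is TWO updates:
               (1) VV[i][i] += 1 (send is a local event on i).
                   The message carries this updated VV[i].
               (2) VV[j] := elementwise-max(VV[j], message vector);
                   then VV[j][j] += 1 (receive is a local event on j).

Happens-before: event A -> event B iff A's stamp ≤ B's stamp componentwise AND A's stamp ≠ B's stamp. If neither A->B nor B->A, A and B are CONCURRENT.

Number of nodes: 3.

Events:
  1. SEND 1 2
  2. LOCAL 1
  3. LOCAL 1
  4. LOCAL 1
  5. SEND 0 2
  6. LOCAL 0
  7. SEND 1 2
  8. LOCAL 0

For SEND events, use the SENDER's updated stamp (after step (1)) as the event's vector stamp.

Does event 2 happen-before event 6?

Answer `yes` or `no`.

Initial: VV[0]=[0, 0, 0]
Initial: VV[1]=[0, 0, 0]
Initial: VV[2]=[0, 0, 0]
Event 1: SEND 1->2: VV[1][1]++ -> VV[1]=[0, 1, 0], msg_vec=[0, 1, 0]; VV[2]=max(VV[2],msg_vec) then VV[2][2]++ -> VV[2]=[0, 1, 1]
Event 2: LOCAL 1: VV[1][1]++ -> VV[1]=[0, 2, 0]
Event 3: LOCAL 1: VV[1][1]++ -> VV[1]=[0, 3, 0]
Event 4: LOCAL 1: VV[1][1]++ -> VV[1]=[0, 4, 0]
Event 5: SEND 0->2: VV[0][0]++ -> VV[0]=[1, 0, 0], msg_vec=[1, 0, 0]; VV[2]=max(VV[2],msg_vec) then VV[2][2]++ -> VV[2]=[1, 1, 2]
Event 6: LOCAL 0: VV[0][0]++ -> VV[0]=[2, 0, 0]
Event 7: SEND 1->2: VV[1][1]++ -> VV[1]=[0, 5, 0], msg_vec=[0, 5, 0]; VV[2]=max(VV[2],msg_vec) then VV[2][2]++ -> VV[2]=[1, 5, 3]
Event 8: LOCAL 0: VV[0][0]++ -> VV[0]=[3, 0, 0]
Event 2 stamp: [0, 2, 0]
Event 6 stamp: [2, 0, 0]
[0, 2, 0] <= [2, 0, 0]? False. Equal? False. Happens-before: False

Answer: no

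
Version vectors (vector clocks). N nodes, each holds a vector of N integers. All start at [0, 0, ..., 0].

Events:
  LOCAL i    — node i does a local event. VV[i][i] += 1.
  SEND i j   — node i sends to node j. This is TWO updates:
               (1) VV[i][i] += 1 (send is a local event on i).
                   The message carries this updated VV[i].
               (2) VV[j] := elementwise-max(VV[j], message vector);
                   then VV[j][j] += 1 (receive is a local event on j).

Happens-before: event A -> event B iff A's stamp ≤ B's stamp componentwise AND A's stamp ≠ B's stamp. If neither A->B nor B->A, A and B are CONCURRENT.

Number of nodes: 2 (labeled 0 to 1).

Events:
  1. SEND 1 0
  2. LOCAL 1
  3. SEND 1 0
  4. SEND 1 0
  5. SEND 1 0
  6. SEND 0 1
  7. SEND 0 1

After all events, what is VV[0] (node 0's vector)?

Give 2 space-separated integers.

Initial: VV[0]=[0, 0]
Initial: VV[1]=[0, 0]
Event 1: SEND 1->0: VV[1][1]++ -> VV[1]=[0, 1], msg_vec=[0, 1]; VV[0]=max(VV[0],msg_vec) then VV[0][0]++ -> VV[0]=[1, 1]
Event 2: LOCAL 1: VV[1][1]++ -> VV[1]=[0, 2]
Event 3: SEND 1->0: VV[1][1]++ -> VV[1]=[0, 3], msg_vec=[0, 3]; VV[0]=max(VV[0],msg_vec) then VV[0][0]++ -> VV[0]=[2, 3]
Event 4: SEND 1->0: VV[1][1]++ -> VV[1]=[0, 4], msg_vec=[0, 4]; VV[0]=max(VV[0],msg_vec) then VV[0][0]++ -> VV[0]=[3, 4]
Event 5: SEND 1->0: VV[1][1]++ -> VV[1]=[0, 5], msg_vec=[0, 5]; VV[0]=max(VV[0],msg_vec) then VV[0][0]++ -> VV[0]=[4, 5]
Event 6: SEND 0->1: VV[0][0]++ -> VV[0]=[5, 5], msg_vec=[5, 5]; VV[1]=max(VV[1],msg_vec) then VV[1][1]++ -> VV[1]=[5, 6]
Event 7: SEND 0->1: VV[0][0]++ -> VV[0]=[6, 5], msg_vec=[6, 5]; VV[1]=max(VV[1],msg_vec) then VV[1][1]++ -> VV[1]=[6, 7]
Final vectors: VV[0]=[6, 5]; VV[1]=[6, 7]

Answer: 6 5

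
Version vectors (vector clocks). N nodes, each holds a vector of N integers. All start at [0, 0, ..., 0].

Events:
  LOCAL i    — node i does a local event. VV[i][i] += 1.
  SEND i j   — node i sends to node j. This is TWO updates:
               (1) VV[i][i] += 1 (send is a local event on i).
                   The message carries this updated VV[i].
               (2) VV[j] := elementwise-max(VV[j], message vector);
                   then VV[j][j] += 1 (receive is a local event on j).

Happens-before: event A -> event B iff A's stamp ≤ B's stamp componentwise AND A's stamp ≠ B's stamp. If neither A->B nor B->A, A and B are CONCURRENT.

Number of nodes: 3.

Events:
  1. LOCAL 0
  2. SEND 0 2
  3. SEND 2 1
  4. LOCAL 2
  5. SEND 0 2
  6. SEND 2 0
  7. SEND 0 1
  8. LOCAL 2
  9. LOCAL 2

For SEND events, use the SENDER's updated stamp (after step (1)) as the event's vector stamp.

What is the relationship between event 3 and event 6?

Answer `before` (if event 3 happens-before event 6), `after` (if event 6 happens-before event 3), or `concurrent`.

Answer: before

Derivation:
Initial: VV[0]=[0, 0, 0]
Initial: VV[1]=[0, 0, 0]
Initial: VV[2]=[0, 0, 0]
Event 1: LOCAL 0: VV[0][0]++ -> VV[0]=[1, 0, 0]
Event 2: SEND 0->2: VV[0][0]++ -> VV[0]=[2, 0, 0], msg_vec=[2, 0, 0]; VV[2]=max(VV[2],msg_vec) then VV[2][2]++ -> VV[2]=[2, 0, 1]
Event 3: SEND 2->1: VV[2][2]++ -> VV[2]=[2, 0, 2], msg_vec=[2, 0, 2]; VV[1]=max(VV[1],msg_vec) then VV[1][1]++ -> VV[1]=[2, 1, 2]
Event 4: LOCAL 2: VV[2][2]++ -> VV[2]=[2, 0, 3]
Event 5: SEND 0->2: VV[0][0]++ -> VV[0]=[3, 0, 0], msg_vec=[3, 0, 0]; VV[2]=max(VV[2],msg_vec) then VV[2][2]++ -> VV[2]=[3, 0, 4]
Event 6: SEND 2->0: VV[2][2]++ -> VV[2]=[3, 0, 5], msg_vec=[3, 0, 5]; VV[0]=max(VV[0],msg_vec) then VV[0][0]++ -> VV[0]=[4, 0, 5]
Event 7: SEND 0->1: VV[0][0]++ -> VV[0]=[5, 0, 5], msg_vec=[5, 0, 5]; VV[1]=max(VV[1],msg_vec) then VV[1][1]++ -> VV[1]=[5, 2, 5]
Event 8: LOCAL 2: VV[2][2]++ -> VV[2]=[3, 0, 6]
Event 9: LOCAL 2: VV[2][2]++ -> VV[2]=[3, 0, 7]
Event 3 stamp: [2, 0, 2]
Event 6 stamp: [3, 0, 5]
[2, 0, 2] <= [3, 0, 5]? True
[3, 0, 5] <= [2, 0, 2]? False
Relation: before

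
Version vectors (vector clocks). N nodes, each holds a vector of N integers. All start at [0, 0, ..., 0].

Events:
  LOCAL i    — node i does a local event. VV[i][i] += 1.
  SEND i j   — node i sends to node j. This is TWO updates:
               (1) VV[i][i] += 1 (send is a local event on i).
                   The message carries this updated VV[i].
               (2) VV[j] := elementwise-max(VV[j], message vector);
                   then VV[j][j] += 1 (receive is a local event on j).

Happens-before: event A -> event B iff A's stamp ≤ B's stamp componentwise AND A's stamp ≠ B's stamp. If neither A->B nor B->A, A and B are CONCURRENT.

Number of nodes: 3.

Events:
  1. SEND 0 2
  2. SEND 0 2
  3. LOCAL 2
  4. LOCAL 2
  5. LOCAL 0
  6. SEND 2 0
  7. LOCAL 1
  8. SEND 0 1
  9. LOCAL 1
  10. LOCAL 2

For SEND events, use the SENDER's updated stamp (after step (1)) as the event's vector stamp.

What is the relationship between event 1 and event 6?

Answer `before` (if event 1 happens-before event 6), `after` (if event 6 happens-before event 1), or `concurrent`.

Initial: VV[0]=[0, 0, 0]
Initial: VV[1]=[0, 0, 0]
Initial: VV[2]=[0, 0, 0]
Event 1: SEND 0->2: VV[0][0]++ -> VV[0]=[1, 0, 0], msg_vec=[1, 0, 0]; VV[2]=max(VV[2],msg_vec) then VV[2][2]++ -> VV[2]=[1, 0, 1]
Event 2: SEND 0->2: VV[0][0]++ -> VV[0]=[2, 0, 0], msg_vec=[2, 0, 0]; VV[2]=max(VV[2],msg_vec) then VV[2][2]++ -> VV[2]=[2, 0, 2]
Event 3: LOCAL 2: VV[2][2]++ -> VV[2]=[2, 0, 3]
Event 4: LOCAL 2: VV[2][2]++ -> VV[2]=[2, 0, 4]
Event 5: LOCAL 0: VV[0][0]++ -> VV[0]=[3, 0, 0]
Event 6: SEND 2->0: VV[2][2]++ -> VV[2]=[2, 0, 5], msg_vec=[2, 0, 5]; VV[0]=max(VV[0],msg_vec) then VV[0][0]++ -> VV[0]=[4, 0, 5]
Event 7: LOCAL 1: VV[1][1]++ -> VV[1]=[0, 1, 0]
Event 8: SEND 0->1: VV[0][0]++ -> VV[0]=[5, 0, 5], msg_vec=[5, 0, 5]; VV[1]=max(VV[1],msg_vec) then VV[1][1]++ -> VV[1]=[5, 2, 5]
Event 9: LOCAL 1: VV[1][1]++ -> VV[1]=[5, 3, 5]
Event 10: LOCAL 2: VV[2][2]++ -> VV[2]=[2, 0, 6]
Event 1 stamp: [1, 0, 0]
Event 6 stamp: [2, 0, 5]
[1, 0, 0] <= [2, 0, 5]? True
[2, 0, 5] <= [1, 0, 0]? False
Relation: before

Answer: before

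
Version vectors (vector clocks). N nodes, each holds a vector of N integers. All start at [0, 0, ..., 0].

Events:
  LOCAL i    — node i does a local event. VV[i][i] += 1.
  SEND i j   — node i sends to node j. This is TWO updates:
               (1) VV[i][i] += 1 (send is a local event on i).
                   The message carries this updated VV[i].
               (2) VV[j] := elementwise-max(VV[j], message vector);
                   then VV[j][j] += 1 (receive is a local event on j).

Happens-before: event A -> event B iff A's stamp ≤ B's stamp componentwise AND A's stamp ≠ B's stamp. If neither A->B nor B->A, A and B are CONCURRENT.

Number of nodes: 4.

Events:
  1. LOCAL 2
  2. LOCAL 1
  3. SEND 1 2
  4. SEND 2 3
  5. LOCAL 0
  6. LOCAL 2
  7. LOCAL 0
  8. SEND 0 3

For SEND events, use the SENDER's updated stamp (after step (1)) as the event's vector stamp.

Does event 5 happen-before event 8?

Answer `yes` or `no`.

Answer: yes

Derivation:
Initial: VV[0]=[0, 0, 0, 0]
Initial: VV[1]=[0, 0, 0, 0]
Initial: VV[2]=[0, 0, 0, 0]
Initial: VV[3]=[0, 0, 0, 0]
Event 1: LOCAL 2: VV[2][2]++ -> VV[2]=[0, 0, 1, 0]
Event 2: LOCAL 1: VV[1][1]++ -> VV[1]=[0, 1, 0, 0]
Event 3: SEND 1->2: VV[1][1]++ -> VV[1]=[0, 2, 0, 0], msg_vec=[0, 2, 0, 0]; VV[2]=max(VV[2],msg_vec) then VV[2][2]++ -> VV[2]=[0, 2, 2, 0]
Event 4: SEND 2->3: VV[2][2]++ -> VV[2]=[0, 2, 3, 0], msg_vec=[0, 2, 3, 0]; VV[3]=max(VV[3],msg_vec) then VV[3][3]++ -> VV[3]=[0, 2, 3, 1]
Event 5: LOCAL 0: VV[0][0]++ -> VV[0]=[1, 0, 0, 0]
Event 6: LOCAL 2: VV[2][2]++ -> VV[2]=[0, 2, 4, 0]
Event 7: LOCAL 0: VV[0][0]++ -> VV[0]=[2, 0, 0, 0]
Event 8: SEND 0->3: VV[0][0]++ -> VV[0]=[3, 0, 0, 0], msg_vec=[3, 0, 0, 0]; VV[3]=max(VV[3],msg_vec) then VV[3][3]++ -> VV[3]=[3, 2, 3, 2]
Event 5 stamp: [1, 0, 0, 0]
Event 8 stamp: [3, 0, 0, 0]
[1, 0, 0, 0] <= [3, 0, 0, 0]? True. Equal? False. Happens-before: True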